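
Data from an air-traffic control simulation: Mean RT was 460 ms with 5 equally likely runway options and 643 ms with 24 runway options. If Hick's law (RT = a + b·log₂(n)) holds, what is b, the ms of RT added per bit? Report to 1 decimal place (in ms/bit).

b = (RT₂ − RT₁)/(log₂ n₂ − log₂ n₁) = (643 − 460)/(4.5850 − 2.3219) = 80.865 ms/bit.

80.9 ms/bit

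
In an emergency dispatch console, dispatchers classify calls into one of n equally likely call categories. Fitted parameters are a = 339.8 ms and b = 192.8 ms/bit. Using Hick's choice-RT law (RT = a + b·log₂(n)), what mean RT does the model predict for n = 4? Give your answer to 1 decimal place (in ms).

725.4 ms

log₂(4) = 2 bits, so RT = 339.8 + 192.8 × 2 ≈ 725.400 ms.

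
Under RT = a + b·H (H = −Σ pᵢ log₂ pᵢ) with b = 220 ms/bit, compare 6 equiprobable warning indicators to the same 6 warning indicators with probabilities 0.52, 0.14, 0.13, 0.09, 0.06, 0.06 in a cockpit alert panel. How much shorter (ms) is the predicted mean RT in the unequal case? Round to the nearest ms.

Equiprobable entropy H₀ = log₂ 6 = 2.5850 bits.
Skewed entropy H = −Σ pᵢ log₂ pᵢ = 2.0701 bits.
ΔRT = b·(H₀ − H) = 220 × 0.5149 = 113.28 ms.

113 ms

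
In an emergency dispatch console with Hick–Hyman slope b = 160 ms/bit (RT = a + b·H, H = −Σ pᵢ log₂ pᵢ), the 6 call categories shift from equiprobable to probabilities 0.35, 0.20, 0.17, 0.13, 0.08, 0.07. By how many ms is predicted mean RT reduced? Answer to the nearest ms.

34 ms

Equiprobable entropy H₀ = log₂ 6 = 2.5850 bits.
Skewed entropy H = −Σ pᵢ log₂ pᵢ = 2.3718 bits.
ΔRT = b·(H₀ − H) = 160 × 0.2132 = 34.11 ms.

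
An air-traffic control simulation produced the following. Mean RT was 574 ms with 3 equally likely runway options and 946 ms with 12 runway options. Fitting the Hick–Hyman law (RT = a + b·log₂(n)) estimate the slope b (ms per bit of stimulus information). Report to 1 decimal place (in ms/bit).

186.0 ms/bit

b = (RT₂ − RT₁)/(log₂ n₂ − log₂ n₁) = (946 − 574)/(3.5850 − 1.5850) = 186.000 ms/bit.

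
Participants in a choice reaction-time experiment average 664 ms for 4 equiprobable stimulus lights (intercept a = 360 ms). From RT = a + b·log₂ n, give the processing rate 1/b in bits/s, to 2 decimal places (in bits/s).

Choice component = 664 − 360 = 304 ms over log₂(4) = 2 bits.
b = 304 / 2 = 152.000 ms/bit, so 1/b = 6.579 bits/s.

6.58 bits/s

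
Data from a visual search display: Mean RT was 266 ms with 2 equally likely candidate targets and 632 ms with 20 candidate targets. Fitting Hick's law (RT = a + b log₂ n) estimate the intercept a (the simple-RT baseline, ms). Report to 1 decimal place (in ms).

155.8 ms

The slope on a log₂ axis is (632 − 266) / (4.3219 − 1) = 110.177 ms/bit.
Intercept: a = 266 − 110.177·log₂(2) = 155.823 ms.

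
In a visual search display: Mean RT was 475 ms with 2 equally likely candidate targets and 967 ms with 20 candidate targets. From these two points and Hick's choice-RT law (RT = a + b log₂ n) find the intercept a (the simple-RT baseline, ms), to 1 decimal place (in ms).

Slope: b = (967 − 475) / (log₂ 20 − log₂ 2) = 492/3.3219 = 148.107 ms/bit.
Intercept: a = 475 − 148.107·log₂(2) = 326.893 ms.

326.9 ms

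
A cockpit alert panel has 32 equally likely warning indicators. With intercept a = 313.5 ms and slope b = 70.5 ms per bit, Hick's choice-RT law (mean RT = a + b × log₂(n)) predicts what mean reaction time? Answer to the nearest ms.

log₂(32) = 5 bits, so RT = 313.5 + 70.5 × 5 ≈ 666.000 ms.

666 ms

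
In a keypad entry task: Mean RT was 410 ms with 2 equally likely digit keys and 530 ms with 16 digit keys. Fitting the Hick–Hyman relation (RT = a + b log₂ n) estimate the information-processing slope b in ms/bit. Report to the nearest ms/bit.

The slope on a log₂ axis is (530 − 410) / (4 − 1) = 40 ms/bit.

40 ms/bit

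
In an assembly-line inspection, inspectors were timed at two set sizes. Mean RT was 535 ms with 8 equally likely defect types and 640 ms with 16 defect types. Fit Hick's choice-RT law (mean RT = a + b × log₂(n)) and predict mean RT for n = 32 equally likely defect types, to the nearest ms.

745 ms

Fit slope and intercept:
  b = (640 − 535) / (log₂ 16 − log₂ 8) = 105 / (4 − 3) = 105 ms/bit
  a = 535 − 105 × 3 = 220 ms
Then RT(32) = 220 + 105 × log₂ 32 = 220 + 105 × 5 ≈ 745.000 ms.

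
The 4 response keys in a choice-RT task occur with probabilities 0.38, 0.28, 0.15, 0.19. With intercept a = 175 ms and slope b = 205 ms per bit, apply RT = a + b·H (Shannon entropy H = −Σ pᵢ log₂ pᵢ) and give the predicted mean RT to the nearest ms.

H = 0.38·log₂(1/0.38) + 0.28·log₂(1/0.28) + 0.15·log₂(1/0.15) + 0.19·log₂(1/0.19) = 1.9104 bits.
RT = 175 + 205 × 1.9104 = 566.64 ms.

567 ms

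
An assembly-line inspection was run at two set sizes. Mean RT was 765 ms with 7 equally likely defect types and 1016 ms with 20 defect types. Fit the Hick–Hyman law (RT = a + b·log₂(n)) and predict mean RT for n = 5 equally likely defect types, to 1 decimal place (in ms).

684.6 ms

RT is linear in log₂ n, so two points fix the line:
  b = (1016 − 765) / (log₂ 20 − log₂ 7) = 251 / (4.3219 − 2.8074) = 165.723 ms/bit
  a = 765 − 165.723 × 2.8074 = 299.756 ms
Then RT(5) = 299.756 + 165.723 × log₂ 5 = 299.756 + 165.723 × 2.3219 ≈ 684.553 ms.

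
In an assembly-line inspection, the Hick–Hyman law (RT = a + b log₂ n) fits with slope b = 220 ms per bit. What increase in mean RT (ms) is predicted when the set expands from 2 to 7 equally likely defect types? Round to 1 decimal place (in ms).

ΔRT = (a + b log₂ n₂) − (a + b log₂ n₁) = b·(log₂ n₂ − log₂ n₁).
log₂(7) − log₂(2) = 2.8074 − 1 = 1.8074.
ΔRT = 220 × 1.8074 = 397.618 ms.

397.6 ms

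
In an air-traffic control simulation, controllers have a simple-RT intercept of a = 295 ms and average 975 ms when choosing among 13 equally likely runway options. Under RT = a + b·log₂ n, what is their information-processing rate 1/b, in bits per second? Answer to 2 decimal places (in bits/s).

5.44 bits/s

Choice component = 975 − 295 = 680 ms over log₂(13) = 3.7004 bits.
b = 680 / 3.7004 = 183.762 ms/bit, so 1/b = 5.442 bits/s.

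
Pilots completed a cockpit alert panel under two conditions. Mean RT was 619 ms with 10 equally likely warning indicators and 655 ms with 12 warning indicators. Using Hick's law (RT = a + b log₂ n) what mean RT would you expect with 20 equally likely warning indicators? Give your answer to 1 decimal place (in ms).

755.9 ms

Solve the two-equation system in a and b:
  b = (655 − 619) / (log₂ 12 − log₂ 10) = 36 / (3.5850 − 3.3219) = 136.864 ms/bit
  a = 619 − 136.864 × 3.3219 = 164.347 ms
Then RT(20) = 164.347 + 136.864 × log₂ 20 = 164.347 + 136.864 × 4.3219 ≈ 755.864 ms.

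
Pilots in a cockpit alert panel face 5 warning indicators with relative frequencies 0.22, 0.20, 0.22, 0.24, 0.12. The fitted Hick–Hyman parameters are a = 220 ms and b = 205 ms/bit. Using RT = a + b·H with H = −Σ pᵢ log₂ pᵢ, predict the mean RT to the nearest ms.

689 ms

H = 0.22·log₂(1/0.22) + 0.20·log₂(1/0.20) + 0.22·log₂(1/0.22) + 0.24·log₂(1/0.24) + 0.12·log₂(1/0.12) = 2.2867 bits.
RT = 220 + 205 × 2.2867 = 688.78 ms.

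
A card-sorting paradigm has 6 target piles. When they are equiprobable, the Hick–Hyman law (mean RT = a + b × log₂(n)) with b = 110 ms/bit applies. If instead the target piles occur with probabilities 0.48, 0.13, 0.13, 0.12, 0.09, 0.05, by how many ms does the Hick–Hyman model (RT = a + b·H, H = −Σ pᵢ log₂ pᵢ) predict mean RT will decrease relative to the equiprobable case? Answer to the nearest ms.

The RT saving is b·ΔH. Equiprobable H₀ = log₂(6) = 2.5850 bits; with the given probabilities H = 2.1694 bits.
b·(H₀ − H) = 110 × (2.5850 − 2.1694) = 45.71 ms.

46 ms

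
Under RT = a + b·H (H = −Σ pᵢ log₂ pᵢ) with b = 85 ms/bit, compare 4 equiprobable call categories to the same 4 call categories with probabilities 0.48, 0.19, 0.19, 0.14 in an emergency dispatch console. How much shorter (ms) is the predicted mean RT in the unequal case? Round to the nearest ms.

Equiprobable entropy H₀ = log₂ 4 = 2.0000 bits.
Skewed entropy H = −Σ pᵢ log₂ pᵢ = 1.8158 bits.
ΔRT = b·(H₀ − H) = 85 × 0.1842 = 15.65 ms.

16 ms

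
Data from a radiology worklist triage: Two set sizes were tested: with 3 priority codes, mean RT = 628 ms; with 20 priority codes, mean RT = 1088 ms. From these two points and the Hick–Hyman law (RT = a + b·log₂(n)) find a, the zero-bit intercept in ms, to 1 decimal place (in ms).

361.6 ms

The slope on a log₂ axis is (1088 − 628) / (4.3219 − 1.5850) = 168.069 ms/bit.
a = RT₁ − b·log₂ n₁ = 628 − 168.069 × 1.5850 = 361.616 ms.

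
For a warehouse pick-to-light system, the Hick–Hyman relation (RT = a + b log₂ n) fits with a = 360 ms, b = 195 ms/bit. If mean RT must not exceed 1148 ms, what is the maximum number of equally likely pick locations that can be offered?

16

Information budget: (1148 − 360)/195 = 4.0410 bits, so n ≤ 2^4.0410 = 16.462 → at most 16.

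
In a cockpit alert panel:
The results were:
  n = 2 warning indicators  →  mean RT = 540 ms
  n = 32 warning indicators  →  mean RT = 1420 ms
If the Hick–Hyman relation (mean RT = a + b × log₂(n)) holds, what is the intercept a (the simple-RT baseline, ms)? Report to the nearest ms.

320 ms

Slope: b = (1420 − 540) / (log₂ 32 − log₂ 2) = 880/4.0000 = 220 ms/bit.
Intercept: a = 540 − 220·log₂(2) = 320.000 ms.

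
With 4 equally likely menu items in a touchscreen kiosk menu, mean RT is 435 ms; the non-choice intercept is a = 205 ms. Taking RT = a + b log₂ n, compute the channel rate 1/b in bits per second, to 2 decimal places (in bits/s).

8.70 bits/s

b = (435 − 205)/log₂ 4 = 230/2 = 115.000 ms per bit = 0.11500 s/bit; the reciprocal is 8.696 bits/s.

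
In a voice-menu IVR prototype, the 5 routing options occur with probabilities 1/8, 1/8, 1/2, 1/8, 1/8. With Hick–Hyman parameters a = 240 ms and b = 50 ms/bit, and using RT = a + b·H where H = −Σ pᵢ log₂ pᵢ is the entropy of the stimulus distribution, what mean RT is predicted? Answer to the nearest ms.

340 ms

Each term −pᵢ log₂ pᵢ: 0.125·3 + 0.125·3 + 0.5·1 + 0.125·3 + 0.125·3; summed, H = 2.000 bits.
Mean RT = a + bH = 240 + 50·2.000 = 340.00 ms.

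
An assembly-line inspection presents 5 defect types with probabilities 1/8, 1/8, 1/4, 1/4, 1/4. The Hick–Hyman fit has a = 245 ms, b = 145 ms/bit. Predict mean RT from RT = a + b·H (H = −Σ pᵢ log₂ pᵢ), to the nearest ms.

571 ms

H = −Σ pᵢ log₂ pᵢ = 0.125·3 + 0.125·3 + 0.25·2 + 0.25·2 + 0.25·2 = 2.250 bits.
RT = 245 + 145 × 2.250 = 571.25 ms.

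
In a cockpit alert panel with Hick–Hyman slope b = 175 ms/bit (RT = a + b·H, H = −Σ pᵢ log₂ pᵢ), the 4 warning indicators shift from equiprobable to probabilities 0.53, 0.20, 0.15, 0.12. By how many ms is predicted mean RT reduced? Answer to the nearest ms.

Equiprobable entropy H₀ = log₂ 4 = 2.0000 bits.
Skewed entropy H = −Σ pᵢ log₂ pᵢ = 1.7274 bits.
ΔRT = b·(H₀ − H) = 175 × 0.2726 = 47.70 ms.

48 ms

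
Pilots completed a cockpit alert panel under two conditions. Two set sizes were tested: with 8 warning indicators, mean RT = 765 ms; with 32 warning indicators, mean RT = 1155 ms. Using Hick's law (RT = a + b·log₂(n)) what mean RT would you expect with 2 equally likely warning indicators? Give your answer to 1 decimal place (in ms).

Solve the two-equation system in a and b:
  b = (1155 − 765) / (log₂ 32 − log₂ 8) = 390 / (5 − 3) = 195.000 ms/bit
  a = 765 − 195.000 × 3 = 180.000 ms
Then RT(2) = 180.000 + 195.000 × log₂ 2 = 180.000 + 195.000 × 1 ≈ 375.000 ms.

375.0 ms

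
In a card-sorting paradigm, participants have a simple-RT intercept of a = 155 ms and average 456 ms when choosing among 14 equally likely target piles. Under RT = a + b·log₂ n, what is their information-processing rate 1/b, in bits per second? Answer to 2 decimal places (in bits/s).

Choice component = 456 − 155 = 301 ms over log₂(14) = 3.8074 bits.
b = 301 / 3.8074 = 79.058 ms/bit, so 1/b = 12.649 bits/s.

12.65 bits/s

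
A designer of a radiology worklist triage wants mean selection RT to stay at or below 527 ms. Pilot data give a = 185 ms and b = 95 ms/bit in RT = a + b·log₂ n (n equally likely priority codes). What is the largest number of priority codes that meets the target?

12

Information budget: (527 − 185)/95 = 3.6000 bits, so n ≤ 2^3.6000 = 12.126 → at most 12.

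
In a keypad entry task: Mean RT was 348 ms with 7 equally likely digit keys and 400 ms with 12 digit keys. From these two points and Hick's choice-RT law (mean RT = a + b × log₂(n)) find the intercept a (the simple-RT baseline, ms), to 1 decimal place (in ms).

b = (RT₂ − RT₁)/(log₂ n₂ − log₂ n₁) = (400 − 348)/(3.5850 − 2.8074) = 66.872 ms/bit.
Intercept: a = 348 − 66.872·log₂(7) = 160.267 ms.

160.3 ms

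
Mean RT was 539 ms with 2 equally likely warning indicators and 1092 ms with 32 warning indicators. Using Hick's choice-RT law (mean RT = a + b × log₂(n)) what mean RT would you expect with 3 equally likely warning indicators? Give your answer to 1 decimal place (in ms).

619.9 ms

With log₂ n on the abscissa the relation is linear; from the two conditions:
  b = (1092 − 539) / (log₂ 32 − log₂ 2) = 553 / (5 − 1) = 138.250 ms/bit
  a = 539 − 138.250 × 1 = 400.750 ms
Then RT(3) = 400.750 + 138.250 × log₂ 3 = 400.750 + 138.250 × 1.5850 ≈ 619.871 ms.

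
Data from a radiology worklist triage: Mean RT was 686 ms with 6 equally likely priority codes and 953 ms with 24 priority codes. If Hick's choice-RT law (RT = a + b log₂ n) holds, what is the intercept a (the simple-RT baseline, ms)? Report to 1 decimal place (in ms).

340.9 ms

Slope: b = (953 − 686) / (log₂ 24 − log₂ 6) = 267/2.0000 = 133.500 ms/bit.
a = RT₁ − b·log₂ n₁ = 686 − 133.500 × 2.5850 = 340.908 ms.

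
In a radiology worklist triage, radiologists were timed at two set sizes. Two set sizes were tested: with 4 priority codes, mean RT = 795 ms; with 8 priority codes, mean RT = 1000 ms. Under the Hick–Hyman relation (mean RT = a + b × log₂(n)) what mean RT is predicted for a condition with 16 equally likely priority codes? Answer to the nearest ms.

1205 ms

With log₂ n on the abscissa the relation is linear; from the two conditions:
  b = (1000 − 795) / (log₂ 8 − log₂ 4) = 205 / (3 − 2) = 205 ms/bit
  a = 795 − 205 × 2 = 385 ms
Then RT(16) = 385 + 205 × log₂ 16 = 385 + 205 × 4 ≈ 1205.000 ms.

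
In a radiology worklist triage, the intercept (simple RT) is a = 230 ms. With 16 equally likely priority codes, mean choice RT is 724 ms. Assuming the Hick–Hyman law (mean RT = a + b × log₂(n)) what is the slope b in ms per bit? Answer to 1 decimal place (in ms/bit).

b = (724 − 230) / log₂(16) = 494 / 4 = 123.500 ms/bit.

123.5 ms/bit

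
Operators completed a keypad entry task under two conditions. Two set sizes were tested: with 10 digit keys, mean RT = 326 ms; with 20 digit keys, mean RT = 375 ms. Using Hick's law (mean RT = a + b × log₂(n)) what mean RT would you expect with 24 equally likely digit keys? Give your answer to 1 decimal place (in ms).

387.9 ms

With log₂ n on the abscissa the relation is linear; from the two conditions:
  b = (375 − 326) / (log₂ 20 − log₂ 10) = 49 / (4.3219 − 3.3219) = 49.000 ms/bit
  a = 326 − 49.000 × 3.3219 = 163.226 ms
Then RT(24) = 163.226 + 49.000 × log₂ 24 = 163.226 + 49.000 × 4.5850 ≈ 387.889 ms.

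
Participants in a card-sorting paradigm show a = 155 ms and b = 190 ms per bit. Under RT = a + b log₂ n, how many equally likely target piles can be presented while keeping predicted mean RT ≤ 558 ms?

4

Set 155 + 190·log₂ n ≤ 558 → log₂ n ≤ (558 − 155)/190 = 2.1211.
So n ≤ 2^2.1211 = 4.350; the largest integer n is 4.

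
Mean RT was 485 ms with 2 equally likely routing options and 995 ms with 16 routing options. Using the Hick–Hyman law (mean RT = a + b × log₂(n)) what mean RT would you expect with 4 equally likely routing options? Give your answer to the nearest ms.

Fit slope and intercept:
  b = (995 − 485) / (log₂ 16 − log₂ 2) = 510 / (4 − 1) = 170 ms/bit
  a = 485 − 170 × 1 = 315 ms
Then RT(4) = 315 + 170 × log₂ 4 = 315 + 170 × 2 ≈ 655.000 ms.

655 ms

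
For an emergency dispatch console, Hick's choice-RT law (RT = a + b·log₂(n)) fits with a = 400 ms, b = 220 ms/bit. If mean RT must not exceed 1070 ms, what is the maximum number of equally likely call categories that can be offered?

8

Set 400 + 220·log₂ n ≤ 1070 → log₂ n ≤ (1070 − 400)/220 = 3.0455.
So n ≤ 2^3.0455 = 8.256; the largest integer n is 8.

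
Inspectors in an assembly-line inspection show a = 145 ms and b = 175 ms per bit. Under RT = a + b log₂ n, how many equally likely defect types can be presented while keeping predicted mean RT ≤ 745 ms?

10

175·log₂ n ≤ 745 − 145 = 600, giving log₂ n ≤ 3.4286 and n ≤ 10.767. The largest whole number is 10.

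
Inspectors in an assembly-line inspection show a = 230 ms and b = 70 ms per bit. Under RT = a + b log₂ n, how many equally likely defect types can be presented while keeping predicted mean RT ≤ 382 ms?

Set 230 + 70·log₂ n ≤ 382 → log₂ n ≤ (382 − 230)/70 = 2.1714.
So n ≤ 2^2.1714 = 4.505; the largest integer n is 4.

4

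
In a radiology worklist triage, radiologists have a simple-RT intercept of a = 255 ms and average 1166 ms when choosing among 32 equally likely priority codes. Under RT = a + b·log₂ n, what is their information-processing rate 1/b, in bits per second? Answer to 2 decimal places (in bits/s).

5.49 bits/s

Choice component = 1166 − 255 = 911 ms over log₂(32) = 5 bits.
b = 911 / 5 = 182.200 ms/bit, so 1/b = 5.488 bits/s.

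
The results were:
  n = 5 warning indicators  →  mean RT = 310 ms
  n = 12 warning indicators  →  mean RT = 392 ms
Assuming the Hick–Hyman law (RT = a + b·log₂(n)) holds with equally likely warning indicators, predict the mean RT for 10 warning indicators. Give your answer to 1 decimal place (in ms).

Solve the two-equation system in a and b:
  b = (392 − 310) / (log₂ 12 − log₂ 5) = 82 / (3.5850 − 2.3219) = 64.923 ms/bit
  a = 310 − 64.923 × 2.3219 = 159.253 ms
Then RT(10) = 159.253 + 64.923 × log₂ 10 = 159.253 + 64.923 × 3.3219 ≈ 374.923 ms.

374.9 ms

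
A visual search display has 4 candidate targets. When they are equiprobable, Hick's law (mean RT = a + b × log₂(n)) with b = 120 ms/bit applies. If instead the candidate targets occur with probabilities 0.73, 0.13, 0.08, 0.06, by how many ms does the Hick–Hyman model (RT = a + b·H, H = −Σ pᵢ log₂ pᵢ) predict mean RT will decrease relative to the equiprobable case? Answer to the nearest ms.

The RT saving is b·ΔH. Equiprobable H₀ = log₂(4) = 2.0000 bits; with the given probabilities H = 1.2491 bits.
b·(H₀ − H) = 120 × (2.0000 − 1.2491) = 90.10 ms.

90 ms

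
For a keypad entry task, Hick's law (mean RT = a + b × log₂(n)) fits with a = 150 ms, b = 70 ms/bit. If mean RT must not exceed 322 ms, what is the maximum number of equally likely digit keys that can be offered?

5

70·log₂ n ≤ 322 − 150 = 172, giving log₂ n ≤ 2.4571 and n ≤ 5.491. The largest whole number is 5.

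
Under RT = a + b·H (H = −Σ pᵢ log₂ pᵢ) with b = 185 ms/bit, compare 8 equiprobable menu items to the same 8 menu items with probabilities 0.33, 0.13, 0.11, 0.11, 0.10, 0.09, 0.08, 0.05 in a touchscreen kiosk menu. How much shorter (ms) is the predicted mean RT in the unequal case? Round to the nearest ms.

Equiprobable entropy H₀ = log₂ 8 = 3.0000 bits.
Skewed entropy H = −Σ pᵢ log₂ pᵢ = 2.7635 bits.
ΔRT = b·(H₀ − H) = 185 × 0.2365 = 43.75 ms.

44 ms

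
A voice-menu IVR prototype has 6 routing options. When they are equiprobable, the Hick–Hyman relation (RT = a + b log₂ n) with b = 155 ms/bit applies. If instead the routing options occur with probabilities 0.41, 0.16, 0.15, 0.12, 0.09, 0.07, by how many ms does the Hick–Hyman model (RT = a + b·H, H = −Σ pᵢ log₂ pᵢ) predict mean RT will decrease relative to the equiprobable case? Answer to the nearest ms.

43 ms

The RT saving is b·ΔH. Equiprobable H₀ = log₂(6) = 2.5850 bits; with the given probabilities H = 2.3092 bits.
b·(H₀ − H) = 155 × (2.5850 − 2.3092) = 42.74 ms.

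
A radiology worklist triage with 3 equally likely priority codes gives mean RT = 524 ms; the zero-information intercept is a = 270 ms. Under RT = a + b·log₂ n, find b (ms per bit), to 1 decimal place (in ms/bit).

160.3 ms/bit

3 alternatives carry log₂ 3 = 1.5850 bits; the choice cost is 524 − 270 = 254 ms, so b = 254/1.5850 = 160.256 ms/bit.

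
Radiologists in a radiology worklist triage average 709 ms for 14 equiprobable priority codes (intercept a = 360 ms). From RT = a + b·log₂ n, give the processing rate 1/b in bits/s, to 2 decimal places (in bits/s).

Choice component = 709 − 360 = 349 ms over log₂(14) = 3.8074 bits.
b = 349 / 3.8074 = 91.665 ms/bit, so 1/b = 10.909 bits/s.

10.91 bits/s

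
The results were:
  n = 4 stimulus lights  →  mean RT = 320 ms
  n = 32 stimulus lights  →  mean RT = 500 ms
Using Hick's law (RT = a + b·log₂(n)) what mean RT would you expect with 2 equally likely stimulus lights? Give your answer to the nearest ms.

Fit slope and intercept:
  b = (500 − 320) / (log₂ 32 − log₂ 4) = 180 / (5 − 2) = 60 ms/bit
  a = 320 − 60 × 2 = 200 ms
Then RT(2) = 200 + 60 × log₂ 2 = 200 + 60 × 1 ≈ 260.000 ms.

260 ms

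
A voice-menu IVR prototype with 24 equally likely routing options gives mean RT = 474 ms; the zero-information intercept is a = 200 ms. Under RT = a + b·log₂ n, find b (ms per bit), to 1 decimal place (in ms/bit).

24 alternatives carry log₂ 24 = 4.5850 bits; the choice cost is 474 − 200 = 274 ms, so b = 274/4.5850 = 59.761 ms/bit.

59.8 ms/bit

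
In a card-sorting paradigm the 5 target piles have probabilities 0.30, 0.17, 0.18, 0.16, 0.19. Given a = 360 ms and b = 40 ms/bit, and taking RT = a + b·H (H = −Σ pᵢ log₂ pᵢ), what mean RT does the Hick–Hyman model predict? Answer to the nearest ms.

H = 0.30·log₂(1/0.30) + 0.17·log₂(1/0.17) + 0.18·log₂(1/0.18) + 0.16·log₂(1/0.16) + 0.19·log₂(1/0.19) = 2.2792 bits.
RT = 360 + 40 × 2.2792 = 451.17 ms.

451 ms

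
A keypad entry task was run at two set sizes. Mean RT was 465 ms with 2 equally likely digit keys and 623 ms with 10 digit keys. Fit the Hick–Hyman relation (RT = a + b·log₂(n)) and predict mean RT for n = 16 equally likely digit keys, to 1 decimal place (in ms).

Solve the two-equation system in a and b:
  b = (623 − 465) / (log₂ 10 − log₂ 2) = 158 / (3.3219 − 1) = 68.047 ms/bit
  a = 465 − 68.047 × 1 = 396.953 ms
Then RT(16) = 396.953 + 68.047 × log₂ 16 = 396.953 + 68.047 × 4 ≈ 669.141 ms.

669.1 ms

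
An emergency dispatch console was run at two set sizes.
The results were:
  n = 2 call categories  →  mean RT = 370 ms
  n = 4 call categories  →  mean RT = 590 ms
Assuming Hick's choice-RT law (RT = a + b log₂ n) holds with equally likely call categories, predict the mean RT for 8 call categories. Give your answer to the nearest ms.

810 ms

With log₂ n on the abscissa the relation is linear; from the two conditions:
  b = (590 − 370) / (log₂ 4 − log₂ 2) = 220 / (2 − 1) = 220 ms/bit
  a = 370 − 220 × 1 = 150 ms
Then RT(8) = 150 + 220 × log₂ 8 = 150 + 220 × 3 ≈ 810.000 ms.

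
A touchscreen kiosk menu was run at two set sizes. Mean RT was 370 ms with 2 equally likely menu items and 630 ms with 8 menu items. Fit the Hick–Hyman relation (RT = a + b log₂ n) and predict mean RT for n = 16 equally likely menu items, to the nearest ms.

Fit slope and intercept:
  b = (630 − 370) / (log₂ 8 − log₂ 2) = 260 / (3 − 1) = 130 ms/bit
  a = 370 − 130 × 1 = 240 ms
Then RT(16) = 240 + 130 × log₂ 16 = 240 + 130 × 4 ≈ 760.000 ms.

760 ms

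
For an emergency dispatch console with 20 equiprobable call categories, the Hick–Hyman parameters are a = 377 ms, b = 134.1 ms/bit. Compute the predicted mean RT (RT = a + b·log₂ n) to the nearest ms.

log₂(20) = 4.3219 bits, so RT = 377 + 134.1 × 4.3219 ≈ 956.571 ms.

957 ms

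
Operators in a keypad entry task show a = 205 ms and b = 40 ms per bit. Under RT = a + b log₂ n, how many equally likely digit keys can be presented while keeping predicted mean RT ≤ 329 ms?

8

Set 205 + 40·log₂ n ≤ 329 → log₂ n ≤ (329 − 205)/40 = 3.1000.
So n ≤ 2^3.1000 = 8.574; the largest integer n is 8.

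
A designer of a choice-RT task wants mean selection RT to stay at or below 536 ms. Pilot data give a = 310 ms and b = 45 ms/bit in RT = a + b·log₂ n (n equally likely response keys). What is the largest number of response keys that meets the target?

32

Information budget: (536 − 310)/45 = 5.0222 bits, so n ≤ 2^5.0222 = 32.497 → at most 32.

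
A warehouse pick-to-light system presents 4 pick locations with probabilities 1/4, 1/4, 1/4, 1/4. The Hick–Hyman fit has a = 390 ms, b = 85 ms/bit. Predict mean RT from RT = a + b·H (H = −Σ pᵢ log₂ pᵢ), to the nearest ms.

560 ms

Each term −pᵢ log₂ pᵢ: 0.25·2 + 0.25·2 + 0.25·2 + 0.25·2; summed, H = 2.000 bits.
Mean RT = a + bH = 390 + 85·2.000 = 560.00 ms.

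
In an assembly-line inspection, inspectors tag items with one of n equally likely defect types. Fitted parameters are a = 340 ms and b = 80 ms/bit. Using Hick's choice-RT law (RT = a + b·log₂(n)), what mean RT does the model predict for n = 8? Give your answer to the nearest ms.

log₂(8) = 3 bits, so RT = 340 + 80 × 3 ≈ 580.000 ms.

580 ms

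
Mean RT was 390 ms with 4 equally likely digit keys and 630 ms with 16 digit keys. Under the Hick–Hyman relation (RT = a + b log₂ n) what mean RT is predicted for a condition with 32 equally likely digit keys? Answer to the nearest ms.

With log₂ n on the abscissa the relation is linear; from the two conditions:
  b = (630 − 390) / (log₂ 16 − log₂ 4) = 240 / (4 − 2) = 120 ms/bit
  a = 390 − 120 × 2 = 150 ms
Then RT(32) = 150 + 120 × log₂ 32 = 150 + 120 × 5 ≈ 750.000 ms.

750 ms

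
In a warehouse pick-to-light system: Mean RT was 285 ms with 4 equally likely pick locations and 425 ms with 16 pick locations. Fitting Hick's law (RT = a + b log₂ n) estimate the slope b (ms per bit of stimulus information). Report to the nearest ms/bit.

Slope: b = (425 − 285) / (log₂ 16 − log₂ 4) = 140/2.0000 = 70 ms/bit.

70 ms/bit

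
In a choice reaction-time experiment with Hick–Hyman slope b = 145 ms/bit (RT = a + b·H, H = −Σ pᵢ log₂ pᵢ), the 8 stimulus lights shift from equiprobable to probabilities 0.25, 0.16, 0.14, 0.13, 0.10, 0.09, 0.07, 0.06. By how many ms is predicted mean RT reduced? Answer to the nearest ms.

20 ms

Equiprobable entropy H₀ = log₂ 8 = 3.0000 bits.
Skewed entropy H = −Σ pᵢ log₂ pᵢ = 2.8597 bits.
ΔRT = b·(H₀ − H) = 145 × 0.1403 = 20.34 ms.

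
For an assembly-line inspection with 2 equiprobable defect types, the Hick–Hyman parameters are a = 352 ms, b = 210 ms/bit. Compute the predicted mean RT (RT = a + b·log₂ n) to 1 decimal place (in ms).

562.0 ms

log₂(2) = 1 bits, so RT = 352 + 210 × 1 ≈ 562.000 ms.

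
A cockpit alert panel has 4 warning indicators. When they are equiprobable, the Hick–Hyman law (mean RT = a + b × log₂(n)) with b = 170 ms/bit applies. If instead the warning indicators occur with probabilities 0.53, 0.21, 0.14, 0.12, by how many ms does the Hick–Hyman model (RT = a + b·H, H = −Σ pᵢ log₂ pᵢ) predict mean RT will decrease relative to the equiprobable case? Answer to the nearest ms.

Equiprobable entropy H₀ = log₂ 4 = 2.0000 bits.
Skewed entropy H = −Σ pᵢ log₂ pᵢ = 1.7224 bits.
ΔRT = b·(H₀ − H) = 170 × 0.2776 = 47.18 ms.

47 ms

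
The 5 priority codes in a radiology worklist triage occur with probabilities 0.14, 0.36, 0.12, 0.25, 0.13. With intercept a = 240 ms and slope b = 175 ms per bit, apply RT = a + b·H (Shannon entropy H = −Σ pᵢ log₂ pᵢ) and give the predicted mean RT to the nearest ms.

H = 0.14·log₂(1/0.14) + 0.36·log₂(1/0.36) + 0.12·log₂(1/0.12) + 0.25·log₂(1/0.25) + 0.13·log₂(1/0.13) = 2.1774 bits.
RT = 240 + 175 × 2.1774 = 621.05 ms.

621 ms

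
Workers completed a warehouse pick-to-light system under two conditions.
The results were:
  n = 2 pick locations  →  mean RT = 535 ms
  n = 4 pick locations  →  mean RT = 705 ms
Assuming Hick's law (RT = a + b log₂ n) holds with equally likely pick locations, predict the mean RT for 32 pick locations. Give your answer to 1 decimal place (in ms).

With log₂ n on the abscissa the relation is linear; from the two conditions:
  b = (705 − 535) / (log₂ 4 − log₂ 2) = 170 / (2 − 1) = 170.000 ms/bit
  a = 535 − 170.000 × 1 = 365.000 ms
Then RT(32) = 365.000 + 170.000 × log₂ 32 = 365.000 + 170.000 × 5 ≈ 1215.000 ms.

1215.0 ms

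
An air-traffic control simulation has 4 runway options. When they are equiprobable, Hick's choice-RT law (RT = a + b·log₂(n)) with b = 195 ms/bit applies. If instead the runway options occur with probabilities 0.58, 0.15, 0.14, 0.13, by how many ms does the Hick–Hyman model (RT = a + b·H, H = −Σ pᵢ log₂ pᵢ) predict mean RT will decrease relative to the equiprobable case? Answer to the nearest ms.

69 ms

The RT saving is b·ΔH. Equiprobable H₀ = log₂(4) = 2.0000 bits; with the given probabilities H = 1.6461 bits.
b·(H₀ − H) = 195 × (2.0000 − 1.6461) = 69.01 ms.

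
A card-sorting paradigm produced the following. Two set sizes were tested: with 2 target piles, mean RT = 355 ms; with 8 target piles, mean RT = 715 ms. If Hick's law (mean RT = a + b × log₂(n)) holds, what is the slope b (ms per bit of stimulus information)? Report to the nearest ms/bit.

180 ms/bit

Slope: b = (715 − 355) / (log₂ 8 − log₂ 2) = 360/2.0000 = 180 ms/bit.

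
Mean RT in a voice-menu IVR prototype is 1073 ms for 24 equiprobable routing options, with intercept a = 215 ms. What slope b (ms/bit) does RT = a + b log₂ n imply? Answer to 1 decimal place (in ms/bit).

187.1 ms/bit

log₂(24) = 4.5850 bits.
b = (RT − a)/log₂ n = (1073 − 215) / 4.5850 = 187.133 ms/bit.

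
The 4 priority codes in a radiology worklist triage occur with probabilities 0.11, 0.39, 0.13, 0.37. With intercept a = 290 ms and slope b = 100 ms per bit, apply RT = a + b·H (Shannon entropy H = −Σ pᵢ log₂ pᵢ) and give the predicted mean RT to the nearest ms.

Entropy contributions −pᵢ log₂ pᵢ: 0.3503, 0.5298, 0.3826, 0.5307; sum H = 1.7935 bits.
RT = a + bH = 290 + 100·1.7935 = 469.35 ms.

469 ms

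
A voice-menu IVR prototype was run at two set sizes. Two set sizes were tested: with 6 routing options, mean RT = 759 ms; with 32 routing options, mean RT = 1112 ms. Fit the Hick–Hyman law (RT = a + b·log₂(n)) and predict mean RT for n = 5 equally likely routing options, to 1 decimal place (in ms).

720.6 ms

Fit slope and intercept:
  b = (1112 − 759) / (log₂ 32 − log₂ 6) = 353 / (5 − 2.5850) = 146.168 ms/bit
  a = 759 − 146.168 × 2.5850 = 381.162 ms
Then RT(5) = 381.162 + 146.168 × log₂ 5 = 381.162 + 146.168 × 2.3219 ≈ 720.553 ms.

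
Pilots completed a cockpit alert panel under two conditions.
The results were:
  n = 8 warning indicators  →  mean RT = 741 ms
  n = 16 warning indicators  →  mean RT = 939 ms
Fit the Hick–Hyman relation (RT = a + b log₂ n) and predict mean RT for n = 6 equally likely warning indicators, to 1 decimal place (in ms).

658.8 ms

RT is linear in log₂ n, so two points fix the line:
  b = (939 − 741) / (log₂ 16 − log₂ 8) = 198 / (4 − 3) = 198.000 ms/bit
  a = 741 − 198.000 × 3 = 147.000 ms
Then RT(6) = 147.000 + 198.000 × log₂ 6 = 147.000 + 198.000 × 2.5850 ≈ 658.823 ms.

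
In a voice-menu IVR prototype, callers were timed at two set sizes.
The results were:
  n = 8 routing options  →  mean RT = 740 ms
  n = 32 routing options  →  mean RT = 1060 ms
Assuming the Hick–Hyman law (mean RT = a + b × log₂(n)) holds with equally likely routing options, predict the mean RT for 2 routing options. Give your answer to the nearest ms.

420 ms

With log₂ n on the abscissa the relation is linear; from the two conditions:
  b = (1060 − 740) / (log₂ 32 − log₂ 8) = 320 / (5 − 3) = 160 ms/bit
  a = 740 − 160 × 3 = 260 ms
Then RT(2) = 260 + 160 × log₂ 2 = 260 + 160 × 1 ≈ 420.000 ms.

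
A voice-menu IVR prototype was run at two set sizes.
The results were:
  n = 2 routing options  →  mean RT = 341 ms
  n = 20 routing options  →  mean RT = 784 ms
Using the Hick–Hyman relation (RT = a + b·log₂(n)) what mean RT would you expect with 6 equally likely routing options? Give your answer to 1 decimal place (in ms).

Solve the two-equation system in a and b:
  b = (784 − 341) / (log₂ 20 − log₂ 2) = 443 / (4.3219 − 1) = 133.356 ms/bit
  a = 341 − 133.356 × 1 = 207.644 ms
Then RT(6) = 207.644 + 133.356 × log₂ 6 = 207.644 + 133.356 × 2.5850 ≈ 552.365 ms.

552.4 ms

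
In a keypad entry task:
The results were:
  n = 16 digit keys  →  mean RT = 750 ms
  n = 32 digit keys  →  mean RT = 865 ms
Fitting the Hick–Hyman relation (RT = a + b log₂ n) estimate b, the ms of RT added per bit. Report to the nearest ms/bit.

115 ms/bit

Slope: b = (865 − 750) / (log₂ 32 − log₂ 16) = 115/1.0000 = 115 ms/bit.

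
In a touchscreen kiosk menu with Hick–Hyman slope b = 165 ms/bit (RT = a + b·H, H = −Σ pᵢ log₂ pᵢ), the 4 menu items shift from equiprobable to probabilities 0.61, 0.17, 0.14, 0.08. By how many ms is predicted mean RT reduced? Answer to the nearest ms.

Equiprobable entropy H₀ = log₂ 4 = 2.0000 bits.
Skewed entropy H = −Σ pᵢ log₂ pᵢ = 1.5582 bits.
ΔRT = b·(H₀ − H) = 165 × 0.4418 = 72.90 ms.

73 ms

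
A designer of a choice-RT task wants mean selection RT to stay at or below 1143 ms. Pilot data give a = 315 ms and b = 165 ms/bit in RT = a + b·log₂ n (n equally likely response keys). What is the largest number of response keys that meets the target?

Set 315 + 165·log₂ n ≤ 1143 → log₂ n ≤ (1143 − 315)/165 = 5.0182.
So n ≤ 2^5.0182 = 32.406; the largest integer n is 32.

32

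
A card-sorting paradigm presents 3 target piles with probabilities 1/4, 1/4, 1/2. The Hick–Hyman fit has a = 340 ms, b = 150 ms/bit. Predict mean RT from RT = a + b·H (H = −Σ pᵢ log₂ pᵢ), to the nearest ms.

Each term −pᵢ log₂ pᵢ: 0.25·2 + 0.25·2 + 0.5·1; summed, H = 1.500 bits.
Mean RT = a + bH = 340 + 150·1.500 = 565.00 ms.

565 ms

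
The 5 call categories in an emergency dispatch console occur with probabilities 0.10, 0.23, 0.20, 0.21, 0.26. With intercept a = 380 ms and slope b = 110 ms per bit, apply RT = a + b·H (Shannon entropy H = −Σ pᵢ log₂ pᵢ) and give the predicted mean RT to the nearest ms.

629 ms

Entropy contributions −pᵢ log₂ pᵢ: 0.3322, 0.4877, 0.4644, 0.4728, 0.5053; sum H = 2.2624 bits.
RT = a + bH = 380 + 110·2.2624 = 628.86 ms.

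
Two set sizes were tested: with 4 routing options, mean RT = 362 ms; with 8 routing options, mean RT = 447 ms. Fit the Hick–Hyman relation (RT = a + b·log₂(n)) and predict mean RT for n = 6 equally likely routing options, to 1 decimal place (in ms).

411.7 ms

Fit slope and intercept:
  b = (447 − 362) / (log₂ 8 − log₂ 4) = 85 / (3 − 2) = 85.000 ms/bit
  a = 362 − 85.000 × 2 = 192.000 ms
Then RT(6) = 192.000 + 85.000 × log₂ 6 = 192.000 + 85.000 × 2.5850 ≈ 411.722 ms.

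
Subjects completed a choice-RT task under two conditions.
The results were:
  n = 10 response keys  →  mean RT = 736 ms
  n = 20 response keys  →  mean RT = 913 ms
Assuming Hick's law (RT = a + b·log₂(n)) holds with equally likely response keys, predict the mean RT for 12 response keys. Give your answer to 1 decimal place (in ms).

782.6 ms

RT is linear in log₂ n, so two points fix the line:
  b = (913 − 736) / (log₂ 20 − log₂ 10) = 177 / (4.3219 − 3.3219) = 177.000 ms/bit
  a = 736 − 177.000 × 3.3219 = 148.019 ms
Then RT(12) = 148.019 + 177.000 × log₂ 12 = 148.019 + 177.000 × 3.5850 ≈ 782.557 ms.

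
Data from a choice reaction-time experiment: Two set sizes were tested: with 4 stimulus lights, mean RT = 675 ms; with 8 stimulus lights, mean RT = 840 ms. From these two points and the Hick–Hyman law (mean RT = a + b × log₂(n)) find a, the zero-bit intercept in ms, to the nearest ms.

345 ms

The slope on a log₂ axis is (840 − 675) / (3 − 2) = 165 ms/bit.
Intercept: a = 675 − 165·log₂(4) = 345.000 ms.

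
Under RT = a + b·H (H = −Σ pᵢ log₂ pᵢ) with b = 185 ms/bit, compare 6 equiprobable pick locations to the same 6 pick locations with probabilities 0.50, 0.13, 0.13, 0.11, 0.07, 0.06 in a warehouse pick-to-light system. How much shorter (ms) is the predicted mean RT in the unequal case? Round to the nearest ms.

Equiprobable entropy H₀ = log₂ 6 = 2.5850 bits.
Skewed entropy H = −Σ pᵢ log₂ pᵢ = 2.1277 bits.
ΔRT = b·(H₀ − H) = 185 × 0.4573 = 84.60 ms.

85 ms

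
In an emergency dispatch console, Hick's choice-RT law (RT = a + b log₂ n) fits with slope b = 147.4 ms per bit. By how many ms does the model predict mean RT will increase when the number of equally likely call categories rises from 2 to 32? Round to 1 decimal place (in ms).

Only the slope matters, since a is common to both: ΔRT = b·log₂(n₂/n₁).
log₂(32) − log₂(2) = log₂(32/2) = log₂(16) = 4.
ΔRT = 147.4 × 4.0000 = 589.600 ms.

589.6 ms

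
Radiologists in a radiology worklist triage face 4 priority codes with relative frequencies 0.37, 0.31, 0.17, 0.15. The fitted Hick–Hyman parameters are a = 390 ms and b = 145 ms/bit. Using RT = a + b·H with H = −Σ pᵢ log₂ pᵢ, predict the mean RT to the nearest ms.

Entropy contributions −pᵢ log₂ pᵢ: 0.5307, 0.5238, 0.4346, 0.4105; sum H = 1.8997 bits.
RT = a + bH = 390 + 145·1.8997 = 665.45 ms.

665 ms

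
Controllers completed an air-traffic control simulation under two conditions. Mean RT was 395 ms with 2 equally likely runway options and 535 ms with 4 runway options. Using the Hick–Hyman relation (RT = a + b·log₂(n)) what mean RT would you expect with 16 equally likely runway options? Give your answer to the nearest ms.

Fit slope and intercept:
  b = (535 − 395) / (log₂ 4 − log₂ 2) = 140 / (2 − 1) = 140 ms/bit
  a = 395 − 140 × 1 = 255 ms
Then RT(16) = 255 + 140 × log₂ 16 = 255 + 140 × 4 ≈ 815.000 ms.

815 ms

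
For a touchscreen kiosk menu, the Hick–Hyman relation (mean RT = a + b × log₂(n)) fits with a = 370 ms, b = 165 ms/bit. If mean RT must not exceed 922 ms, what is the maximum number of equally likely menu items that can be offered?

Set 370 + 165·log₂ n ≤ 922 → log₂ n ≤ (922 − 370)/165 = 3.3455.
So n ≤ 2^3.3455 = 10.164; the largest integer n is 10.

10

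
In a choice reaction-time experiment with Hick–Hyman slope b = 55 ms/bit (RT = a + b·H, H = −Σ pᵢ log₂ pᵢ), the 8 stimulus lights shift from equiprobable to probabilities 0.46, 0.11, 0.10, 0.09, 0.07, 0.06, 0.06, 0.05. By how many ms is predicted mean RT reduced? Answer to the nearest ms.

The RT saving is b·ΔH. Equiprobable H₀ = log₂(8) = 3.0000 bits; with the given probabilities H = 2.4822 bits.
b·(H₀ − H) = 55 × (3.0000 − 2.4822) = 28.48 ms.

28 ms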